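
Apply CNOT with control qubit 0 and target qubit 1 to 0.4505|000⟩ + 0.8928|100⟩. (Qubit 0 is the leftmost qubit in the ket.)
0.4505|000⟩ + 0.8928|110⟩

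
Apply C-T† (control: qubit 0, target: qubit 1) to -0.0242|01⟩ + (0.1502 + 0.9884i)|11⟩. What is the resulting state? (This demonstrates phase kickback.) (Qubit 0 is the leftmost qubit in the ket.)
-0.0242|01⟩ + (0.8051 + 0.5927i)|11⟩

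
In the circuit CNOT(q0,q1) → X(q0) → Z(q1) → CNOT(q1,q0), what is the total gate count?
4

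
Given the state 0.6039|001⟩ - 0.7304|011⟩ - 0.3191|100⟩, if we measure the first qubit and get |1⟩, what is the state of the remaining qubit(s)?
-|00⟩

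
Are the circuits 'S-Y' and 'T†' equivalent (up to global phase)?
No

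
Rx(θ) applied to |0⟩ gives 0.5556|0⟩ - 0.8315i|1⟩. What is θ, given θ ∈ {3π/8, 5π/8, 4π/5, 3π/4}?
5π/8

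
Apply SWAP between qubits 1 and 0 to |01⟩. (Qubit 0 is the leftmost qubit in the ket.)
|10⟩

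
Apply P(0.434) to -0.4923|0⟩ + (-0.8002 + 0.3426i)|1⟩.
-0.4923|0⟩ + (-0.8701 - 0.02565i)|1⟩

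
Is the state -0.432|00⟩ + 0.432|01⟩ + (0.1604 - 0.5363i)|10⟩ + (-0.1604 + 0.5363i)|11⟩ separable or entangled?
Separable

Writing the state as a|00⟩ + b|01⟩ + c|10⟩ + d|11⟩, it is a product state iff ad − bc = 0.
Here (a, b, c, d) = (-0.432, 0.432, (0.1604 - 0.5363i), (-0.1604 + 0.5363i)): ad − bc = (-0.432)(-0.1604 + 0.5363i) − (0.432)(0.1604 - 0.5363i) = 0, so the state is separable.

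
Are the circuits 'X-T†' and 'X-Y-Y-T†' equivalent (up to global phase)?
Yes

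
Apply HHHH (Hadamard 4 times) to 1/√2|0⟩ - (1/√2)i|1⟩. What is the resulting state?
1/√2|0⟩ - (1/√2)i|1⟩

H² = I, so an even number of Hadamards cancels: H^4 = I and the state is unchanged.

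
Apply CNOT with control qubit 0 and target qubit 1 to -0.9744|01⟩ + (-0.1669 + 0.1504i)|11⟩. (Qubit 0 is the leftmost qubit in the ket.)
-0.9744|01⟩ + (-0.1669 + 0.1504i)|10⟩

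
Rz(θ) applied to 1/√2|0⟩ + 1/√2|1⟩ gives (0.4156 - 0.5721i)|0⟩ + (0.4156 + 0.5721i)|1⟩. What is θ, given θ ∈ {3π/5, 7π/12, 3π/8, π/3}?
3π/5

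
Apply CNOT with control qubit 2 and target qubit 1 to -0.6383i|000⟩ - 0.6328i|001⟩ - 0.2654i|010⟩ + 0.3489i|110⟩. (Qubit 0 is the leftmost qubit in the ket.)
-0.6383i|000⟩ - 0.2654i|010⟩ - 0.6328i|011⟩ + 0.3489i|110⟩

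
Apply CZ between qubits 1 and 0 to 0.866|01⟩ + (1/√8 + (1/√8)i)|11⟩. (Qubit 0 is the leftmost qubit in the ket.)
0.866|01⟩ + (-1/√8 - (1/√8)i)|11⟩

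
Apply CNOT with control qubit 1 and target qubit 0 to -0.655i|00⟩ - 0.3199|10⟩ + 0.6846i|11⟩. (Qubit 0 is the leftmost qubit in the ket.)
-0.655i|00⟩ + 0.6846i|01⟩ - 0.3199|10⟩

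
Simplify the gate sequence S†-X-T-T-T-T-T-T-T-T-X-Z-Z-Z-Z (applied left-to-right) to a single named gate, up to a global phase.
S†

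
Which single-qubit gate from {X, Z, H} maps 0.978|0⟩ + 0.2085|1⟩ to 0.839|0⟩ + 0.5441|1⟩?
H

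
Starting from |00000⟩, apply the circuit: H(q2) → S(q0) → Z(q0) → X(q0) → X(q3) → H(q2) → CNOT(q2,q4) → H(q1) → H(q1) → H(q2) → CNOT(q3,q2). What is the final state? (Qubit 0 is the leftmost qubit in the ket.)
1/√2|10010⟩ + 1/√2|10110⟩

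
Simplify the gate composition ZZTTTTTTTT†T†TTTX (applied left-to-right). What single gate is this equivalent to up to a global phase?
X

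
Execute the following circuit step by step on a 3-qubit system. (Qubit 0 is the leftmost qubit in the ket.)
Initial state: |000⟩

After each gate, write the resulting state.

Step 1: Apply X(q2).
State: |001⟩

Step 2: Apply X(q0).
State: |101⟩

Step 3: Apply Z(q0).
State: -|101⟩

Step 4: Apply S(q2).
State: -i|101⟩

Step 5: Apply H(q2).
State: -(1/√2)i|100⟩ + (1/√2)i|101⟩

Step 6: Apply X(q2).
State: (1/√2)i|100⟩ - (1/√2)i|101⟩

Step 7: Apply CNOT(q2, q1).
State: (1/√2)i|100⟩ - (1/√2)i|111⟩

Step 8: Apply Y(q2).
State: -1/√2|101⟩ - 1/√2|110⟩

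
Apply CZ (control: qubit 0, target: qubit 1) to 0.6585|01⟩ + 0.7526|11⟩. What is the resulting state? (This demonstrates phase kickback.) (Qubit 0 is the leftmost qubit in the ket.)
0.6585|01⟩ - 0.7526|11⟩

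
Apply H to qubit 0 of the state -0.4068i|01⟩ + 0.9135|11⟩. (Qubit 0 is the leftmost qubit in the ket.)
(0.6459 - 0.2877i)|01⟩ + (-0.6459 - 0.2877i)|11⟩

H on qubit 0 mixes each pair of kets that differ only in qubit 0: amplitudes (a, b) of (|…0…⟩, |…1…⟩) become ((a + b)/√2, (a − b)/√2). Kets absent from the input have amplitude 0.
(|01⟩, |11⟩): (a, b) = (-0.4068i, 0.9135) → ((0.6459 - 0.2877i), (-0.6459 - 0.2877i))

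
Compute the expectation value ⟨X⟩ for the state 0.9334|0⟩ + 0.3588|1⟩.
0.6698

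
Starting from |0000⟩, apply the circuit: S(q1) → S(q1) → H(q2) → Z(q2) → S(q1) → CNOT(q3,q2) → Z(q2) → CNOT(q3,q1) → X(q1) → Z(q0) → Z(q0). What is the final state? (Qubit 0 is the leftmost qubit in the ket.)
1/√2|0100⟩ + 1/√2|0110⟩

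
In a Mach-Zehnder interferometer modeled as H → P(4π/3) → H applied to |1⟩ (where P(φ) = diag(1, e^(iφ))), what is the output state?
(0.75 + 0.433i)|0⟩ + (0.25 - 0.433i)|1⟩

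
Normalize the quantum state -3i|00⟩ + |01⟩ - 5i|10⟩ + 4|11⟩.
-0.4201i|00⟩ + 0.14|01⟩ - 0.7001i|10⟩ + 0.5601|11⟩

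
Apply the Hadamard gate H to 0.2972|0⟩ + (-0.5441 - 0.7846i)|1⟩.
(-0.1746 - 0.5548i)|0⟩ + (0.5949 + 0.5548i)|1⟩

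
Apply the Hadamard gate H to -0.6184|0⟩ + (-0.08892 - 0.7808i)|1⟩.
(-0.5002 - 0.5521i)|0⟩ + (-0.3744 + 0.5521i)|1⟩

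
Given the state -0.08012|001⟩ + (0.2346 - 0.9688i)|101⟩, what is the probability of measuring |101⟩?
0.9936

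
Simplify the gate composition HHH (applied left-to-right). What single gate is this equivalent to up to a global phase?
H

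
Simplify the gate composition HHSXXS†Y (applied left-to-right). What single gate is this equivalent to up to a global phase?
Y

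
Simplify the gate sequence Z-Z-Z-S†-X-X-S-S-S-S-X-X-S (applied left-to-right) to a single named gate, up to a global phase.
Z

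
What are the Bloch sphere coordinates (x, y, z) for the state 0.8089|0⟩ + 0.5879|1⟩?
(0.9511, 0, 0.3087)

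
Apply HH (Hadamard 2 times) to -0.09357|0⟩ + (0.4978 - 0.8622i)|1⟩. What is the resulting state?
-0.09357|0⟩ + (0.4978 - 0.8622i)|1⟩

H² = I, so an even number of Hadamards cancels: H^2 = I and the state is unchanged.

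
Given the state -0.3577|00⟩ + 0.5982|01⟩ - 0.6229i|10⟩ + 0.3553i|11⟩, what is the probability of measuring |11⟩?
0.1262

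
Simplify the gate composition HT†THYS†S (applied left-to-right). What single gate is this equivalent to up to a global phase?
Y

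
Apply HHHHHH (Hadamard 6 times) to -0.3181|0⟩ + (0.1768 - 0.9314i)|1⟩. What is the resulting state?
-0.3181|0⟩ + (0.1768 - 0.9314i)|1⟩

H² = I, so an even number of Hadamards cancels: H^6 = I and the state is unchanged.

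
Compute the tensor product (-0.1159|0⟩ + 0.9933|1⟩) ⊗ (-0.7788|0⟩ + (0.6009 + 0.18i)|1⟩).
0.09026|00⟩ + (-0.06964 - 0.02086i)|01⟩ - 0.7736|10⟩ + (0.5969 + 0.1788i)|11⟩

amp(|b₁b₂…⟩) = product of the factor amplitudes for bits b₁, b₂, …; only kets whose every factor amplitude is nonzero survive.
|00⟩: (-0.1159)(-0.7788) = 0.09026
|01⟩: (-0.1159)(0.6009 + 0.18i) = (-0.06964 - 0.02086i)
|10⟩: (0.9933)(-0.7788) = -0.7736
|11⟩: (0.9933)(0.6009 + 0.18i) = (0.5969 + 0.1788i)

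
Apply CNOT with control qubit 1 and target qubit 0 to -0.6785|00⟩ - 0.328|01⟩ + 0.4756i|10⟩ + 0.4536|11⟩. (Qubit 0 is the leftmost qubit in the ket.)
-0.6785|00⟩ + 0.4536|01⟩ + 0.4756i|10⟩ - 0.328|11⟩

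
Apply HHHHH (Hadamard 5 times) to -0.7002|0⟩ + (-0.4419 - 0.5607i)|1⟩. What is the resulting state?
(-0.8076 - 0.3965i)|0⟩ + (-0.1826 + 0.3965i)|1⟩

H² = I, so H^5 = H: a single Hadamard. With (a, b) = (-0.7002, (-0.4419 - 0.5607i)), H gives ((a + b)/√2, (a − b)/√2) = ((-0.8076 - 0.3965i), (-0.1826 + 0.3965i)).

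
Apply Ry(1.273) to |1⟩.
-0.5944|0⟩ + 0.8042|1⟩

Ry(1.273) = [[cos(θ/2), −sin(θ/2)], [sin(θ/2), cos(θ/2)]]; θ = 1.273, cos(θ/2) ≈ 0.804181, sin(θ/2) ≈ 0.594384.
With a = amp(|0⟩) = 0 and b = amp(|1⟩) = 1:
new amp(|0⟩) = (0.804181)·a + (-0.594384)·b = -0.5944
new amp(|1⟩) = (0.594384)·a + (0.804181)·b = 0.8042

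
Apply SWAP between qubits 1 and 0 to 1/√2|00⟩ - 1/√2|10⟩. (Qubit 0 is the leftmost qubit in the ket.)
1/√2|00⟩ - 1/√2|01⟩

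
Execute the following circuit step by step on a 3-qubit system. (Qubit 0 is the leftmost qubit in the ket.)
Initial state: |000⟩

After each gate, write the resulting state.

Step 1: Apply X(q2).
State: |001⟩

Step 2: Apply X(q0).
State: |101⟩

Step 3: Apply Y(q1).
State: i|111⟩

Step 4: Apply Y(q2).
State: |110⟩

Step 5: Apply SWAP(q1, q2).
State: |101⟩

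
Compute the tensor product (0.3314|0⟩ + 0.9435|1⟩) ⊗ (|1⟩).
0.3314|01⟩ + 0.9435|11⟩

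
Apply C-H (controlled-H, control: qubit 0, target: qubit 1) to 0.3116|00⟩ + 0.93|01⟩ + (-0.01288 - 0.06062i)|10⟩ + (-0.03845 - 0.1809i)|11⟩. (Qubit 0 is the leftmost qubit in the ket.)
0.3116|00⟩ + 0.93|01⟩ + (-0.0363 - 0.1708i)|10⟩ + (0.01808 + 0.08505i)|11⟩

C-H leaves the control-|0⟩ kets |00⟩, |01⟩ unchanged and applies H to qubit 1 on the control-|1⟩ pair (|10⟩, |11⟩).
H = [[1/√2, 1/√2], [1/√2, -1/√2]].
With a = amp(|10⟩) = (-0.01288 - 0.06062i) and b = amp(|11⟩) = (-0.03845 - 0.1809i):
new amp(|10⟩) = (1/√2)·a + (1/√2)·b = (-0.0363 - 0.1708i)
new amp(|11⟩) = (1/√2)·a + (-1/√2)·b = (0.01808 + 0.08505i)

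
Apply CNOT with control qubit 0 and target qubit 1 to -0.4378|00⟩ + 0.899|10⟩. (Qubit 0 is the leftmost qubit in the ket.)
-0.4378|00⟩ + 0.899|11⟩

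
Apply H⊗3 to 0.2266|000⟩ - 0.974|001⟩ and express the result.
-0.2642|000⟩ + 0.4245|001⟩ - 0.2642|010⟩ + 0.4245|011⟩ - 0.2642|100⟩ + 0.4245|101⟩ - 0.2642|110⟩ + 0.4245|111⟩

H⊗3 gives amp(|y⟩) = (1/2√2) Σ_x (−1)^(x·y) amp(|x⟩), where x·y is the number of positions in which both x and y have a 1.
|000⟩: (0.2266 - 0.974)/(2√2) = -0.2642
|001⟩: (0.2266 + 0.974)/(2√2) = 0.4245
|010⟩: (0.2266 - 0.974)/(2√2) = -0.2642
|011⟩: (0.2266 + 0.974)/(2√2) = 0.4245
|100⟩: (0.2266 - 0.974)/(2√2) = -0.2642
|101⟩: (0.2266 + 0.974)/(2√2) = 0.4245
|110⟩: (0.2266 - 0.974)/(2√2) = -0.2642
|111⟩: (0.2266 + 0.974)/(2√2) = 0.4245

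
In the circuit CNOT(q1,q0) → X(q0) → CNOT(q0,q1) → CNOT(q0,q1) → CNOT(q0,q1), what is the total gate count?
5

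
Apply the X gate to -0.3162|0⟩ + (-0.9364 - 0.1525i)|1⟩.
(-0.9364 - 0.1525i)|0⟩ - 0.3162|1⟩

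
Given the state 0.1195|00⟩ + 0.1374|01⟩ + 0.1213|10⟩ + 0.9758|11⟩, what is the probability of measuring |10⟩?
0.01471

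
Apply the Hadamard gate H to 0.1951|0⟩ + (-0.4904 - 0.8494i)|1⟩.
(-0.2088 - 0.6006i)|0⟩ + (0.4847 + 0.6006i)|1⟩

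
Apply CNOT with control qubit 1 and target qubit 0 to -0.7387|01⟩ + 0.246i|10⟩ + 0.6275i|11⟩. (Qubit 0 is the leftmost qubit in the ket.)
0.6275i|01⟩ + 0.246i|10⟩ - 0.7387|11⟩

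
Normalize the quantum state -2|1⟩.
-|1⟩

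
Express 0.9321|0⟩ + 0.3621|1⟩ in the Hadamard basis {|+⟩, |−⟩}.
0.9151|+⟩ + 0.4031|−⟩

With |ψ⟩ = α|0⟩ + β|1⟩, the Hadamard-basis coefficients are ⟨+|ψ⟩ = (α + β)/√2 and ⟨−|ψ⟩ = (α − β)/√2.
Here α = 0.9321, β = 0.3621: (α + β)/√2 = 0.9151, (α − β)/√2 = 0.4031.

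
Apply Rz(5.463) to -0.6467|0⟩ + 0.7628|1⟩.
(0.5931 + 0.2578i)|0⟩ + (-0.6996 + 0.3041i)|1⟩

Rz(5.463) = [[e^(−iθ/2), 0], [0, e^(iθ/2)]] with e^(±iθ/2) = cos(θ/2) ± i·sin(θ/2); θ = 5.463, cos(θ/2) ≈ -0.917084, sin(θ/2) ≈ 0.398694.
With a = amp(|0⟩) = -0.6467 and b = amp(|1⟩) = 0.7628:
new amp(|0⟩) = (-0.917084 - 0.398694i)·a = (0.5931 + 0.2578i)
new amp(|1⟩) = (-0.917084 + 0.398694i)·b = (-0.6996 + 0.3041i)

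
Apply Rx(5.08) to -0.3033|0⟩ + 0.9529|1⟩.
(0.2501 - 0.5393i)|0⟩ + (-0.7856 + 0.1717i)|1⟩

Rx(5.08) = [[cos(θ/2), −i·sin(θ/2)], [−i·sin(θ/2), cos(θ/2)]]; θ = 5.08, cos(θ/2) ≈ -0.824435, sin(θ/2) ≈ 0.565956.
With a = amp(|0⟩) = -0.3033 and b = amp(|1⟩) = 0.9529:
new amp(|0⟩) = (-0.824435)·a + (-0.565956i)·b = (0.2501 - 0.5393i)
new amp(|1⟩) = (-0.565956i)·a + (-0.824435)·b = (-0.7856 + 0.1717i)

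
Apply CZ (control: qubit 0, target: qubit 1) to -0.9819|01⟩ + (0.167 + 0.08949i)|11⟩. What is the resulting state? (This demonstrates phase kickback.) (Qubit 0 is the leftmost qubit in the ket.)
-0.9819|01⟩ + (-0.167 - 0.08949i)|11⟩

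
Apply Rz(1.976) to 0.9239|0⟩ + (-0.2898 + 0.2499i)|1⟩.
(0.5085 - 0.7714i)|0⟩ + (-0.3681 - 0.1044i)|1⟩

Rz(1.976) = [[e^(−iθ/2), 0], [0, e^(iθ/2)]] with e^(±iθ/2) = cos(θ/2) ± i·sin(θ/2); θ = 1.976, cos(θ/2) ≈ 0.550361, sin(θ/2) ≈ 0.834927.
With a = amp(|0⟩) = 0.9239 and b = amp(|1⟩) = (-0.2898 + 0.2499i):
new amp(|0⟩) = (0.550361 - 0.834927i)·a = (0.5085 - 0.7714i)
new amp(|1⟩) = (0.550361 + 0.834927i)·b = (-0.3681 - 0.1044i)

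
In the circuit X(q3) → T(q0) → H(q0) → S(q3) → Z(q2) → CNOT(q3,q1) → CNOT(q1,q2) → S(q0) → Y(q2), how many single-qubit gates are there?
7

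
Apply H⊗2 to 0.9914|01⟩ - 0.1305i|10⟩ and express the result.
(0.4957 - 0.06525i)|00⟩ + (-0.4957 - 0.06525i)|01⟩ + (0.4957 + 0.06525i)|10⟩ + (-0.4957 + 0.06525i)|11⟩

H⊗2 gives amp(|y⟩) = (1/2) Σ_x (−1)^(x·y) amp(|x⟩), where x·y is the number of positions in which both x and y have a 1.
|00⟩: (0.9914 - 0.1305i)/2 = (0.4957 - 0.06525i)
|01⟩: (-0.9914 - 0.1305i)/2 = (-0.4957 - 0.06525i)
|10⟩: (0.9914 + 0.1305i)/2 = (0.4957 + 0.06525i)
|11⟩: (-0.9914 + 0.1305i)/2 = (-0.4957 + 0.06525i)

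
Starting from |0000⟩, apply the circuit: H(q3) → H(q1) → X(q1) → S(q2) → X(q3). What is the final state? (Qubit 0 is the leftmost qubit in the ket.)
1/2|0000⟩ + 1/2|0001⟩ + 1/2|0100⟩ + 1/2|0101⟩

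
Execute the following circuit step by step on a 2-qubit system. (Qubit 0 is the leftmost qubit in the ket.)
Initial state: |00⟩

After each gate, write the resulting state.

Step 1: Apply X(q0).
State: |10⟩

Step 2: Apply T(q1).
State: |10⟩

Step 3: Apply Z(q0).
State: -|10⟩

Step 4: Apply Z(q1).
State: -|10⟩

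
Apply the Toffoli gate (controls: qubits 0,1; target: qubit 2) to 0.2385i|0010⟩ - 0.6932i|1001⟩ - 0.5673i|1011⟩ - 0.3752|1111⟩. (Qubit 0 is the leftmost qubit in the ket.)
0.2385i|0010⟩ - 0.6932i|1001⟩ - 0.5673i|1011⟩ - 0.3752|1101⟩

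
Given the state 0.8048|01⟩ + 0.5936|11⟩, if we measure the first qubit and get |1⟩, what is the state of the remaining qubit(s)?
|1⟩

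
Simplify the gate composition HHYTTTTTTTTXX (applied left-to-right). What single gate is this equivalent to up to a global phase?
Y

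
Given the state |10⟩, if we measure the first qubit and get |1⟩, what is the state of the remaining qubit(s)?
|0⟩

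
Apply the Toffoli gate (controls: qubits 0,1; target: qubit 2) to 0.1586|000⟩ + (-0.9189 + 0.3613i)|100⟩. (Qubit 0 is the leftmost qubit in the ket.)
0.1586|000⟩ + (-0.9189 + 0.3613i)|100⟩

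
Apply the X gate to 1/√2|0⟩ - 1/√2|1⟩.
-1/√2|0⟩ + 1/√2|1⟩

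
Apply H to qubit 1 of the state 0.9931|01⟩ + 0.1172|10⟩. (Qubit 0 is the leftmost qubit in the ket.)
0.7022|00⟩ - 0.7022|01⟩ + 0.08287|10⟩ + 0.08287|11⟩

H on qubit 1 mixes each pair of kets that differ only in qubit 1: amplitudes (a, b) of (|…0…⟩, |…1…⟩) become ((a + b)/√2, (a − b)/√2). Kets absent from the input have amplitude 0.
(|00⟩, |01⟩): (a, b) = (0, 0.9931) → (0.7022, -0.7022)
(|10⟩, |11⟩): (a, b) = (0.1172, 0) → (0.08287, 0.08287)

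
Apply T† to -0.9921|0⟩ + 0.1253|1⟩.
-0.9921|0⟩ + (0.0886 - 0.0886i)|1⟩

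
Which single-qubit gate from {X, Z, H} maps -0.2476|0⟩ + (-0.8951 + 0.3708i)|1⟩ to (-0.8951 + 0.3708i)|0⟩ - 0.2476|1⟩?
X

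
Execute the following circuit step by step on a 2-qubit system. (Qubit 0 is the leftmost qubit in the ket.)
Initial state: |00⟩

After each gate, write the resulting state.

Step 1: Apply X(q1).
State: |01⟩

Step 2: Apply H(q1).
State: 1/√2|00⟩ - 1/√2|01⟩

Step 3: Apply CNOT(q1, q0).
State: 1/√2|00⟩ - 1/√2|11⟩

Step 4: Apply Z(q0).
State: 1/√2|00⟩ + 1/√2|11⟩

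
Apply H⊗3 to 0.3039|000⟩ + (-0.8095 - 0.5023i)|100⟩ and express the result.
(-0.1788 - 0.1776i)|000⟩ + (-0.1788 - 0.1776i)|001⟩ + (-0.1788 - 0.1776i)|010⟩ + (-0.1788 - 0.1776i)|011⟩ + (0.3936 + 0.1776i)|100⟩ + (0.3936 + 0.1776i)|101⟩ + (0.3936 + 0.1776i)|110⟩ + (0.3936 + 0.1776i)|111⟩

H⊗3 gives amp(|y⟩) = (1/2√2) Σ_x (−1)^(x·y) amp(|x⟩), where x·y is the number of positions in which both x and y have a 1.
|000⟩: (0.3039 + (-0.8095 - 0.5023i))/(2√2) = (-0.1788 - 0.1776i)
|001⟩: (0.3039 + (-0.8095 - 0.5023i))/(2√2) = (-0.1788 - 0.1776i)
|010⟩: (0.3039 + (-0.8095 - 0.5023i))/(2√2) = (-0.1788 - 0.1776i)
|011⟩: (0.3039 + (-0.8095 - 0.5023i))/(2√2) = (-0.1788 - 0.1776i)
|100⟩: (0.3039 - (-0.8095 - 0.5023i))/(2√2) = (0.3936 + 0.1776i)
|101⟩: (0.3039 - (-0.8095 - 0.5023i))/(2√2) = (0.3936 + 0.1776i)
|110⟩: (0.3039 - (-0.8095 - 0.5023i))/(2√2) = (0.3936 + 0.1776i)
|111⟩: (0.3039 - (-0.8095 - 0.5023i))/(2√2) = (0.3936 + 0.1776i)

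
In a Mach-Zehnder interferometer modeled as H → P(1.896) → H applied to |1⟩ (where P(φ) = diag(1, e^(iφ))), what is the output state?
(0.6598 - 0.4738i)|0⟩ + (0.3402 + 0.4738i)|1⟩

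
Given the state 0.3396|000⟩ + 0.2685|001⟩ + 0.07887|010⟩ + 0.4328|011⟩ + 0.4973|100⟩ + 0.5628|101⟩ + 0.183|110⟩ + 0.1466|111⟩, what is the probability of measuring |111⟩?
0.02149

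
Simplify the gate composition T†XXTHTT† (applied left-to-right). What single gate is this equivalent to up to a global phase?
H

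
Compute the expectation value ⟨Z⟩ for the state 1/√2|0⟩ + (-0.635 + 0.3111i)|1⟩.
-0.00000821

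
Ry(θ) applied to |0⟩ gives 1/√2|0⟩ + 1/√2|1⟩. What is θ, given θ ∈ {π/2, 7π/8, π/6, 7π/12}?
π/2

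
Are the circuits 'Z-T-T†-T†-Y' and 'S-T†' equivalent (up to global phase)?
No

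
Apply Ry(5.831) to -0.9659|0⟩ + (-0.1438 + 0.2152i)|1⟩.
(0.9736 - 0.04824i)|0⟩ + (-0.07639 - 0.2097i)|1⟩

Ry(5.831) = [[cos(θ/2), −sin(θ/2)], [sin(θ/2), cos(θ/2)]]; θ = 5.831, cos(θ/2) ≈ -0.97455, sin(θ/2) ≈ 0.224171.
With a = amp(|0⟩) = -0.9659 and b = amp(|1⟩) = (-0.1438 + 0.2152i):
new amp(|0⟩) = (-0.97455)·a + (-0.224171)·b = (0.9736 - 0.04824i)
new amp(|1⟩) = (0.224171)·a + (-0.97455)·b = (-0.07639 - 0.2097i)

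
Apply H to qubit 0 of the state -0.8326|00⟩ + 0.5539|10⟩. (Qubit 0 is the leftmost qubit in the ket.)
-0.1971|00⟩ - 0.9804|10⟩

H on qubit 0 mixes each pair of kets that differ only in qubit 0: amplitudes (a, b) of (|…0…⟩, |…1…⟩) become ((a + b)/√2, (a − b)/√2). Kets absent from the input have amplitude 0.
(|00⟩, |10⟩): (a, b) = (-0.8326, 0.5539) → (-0.1971, -0.9804)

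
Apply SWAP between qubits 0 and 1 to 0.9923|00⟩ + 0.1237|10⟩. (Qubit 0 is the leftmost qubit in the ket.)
0.9923|00⟩ + 0.1237|01⟩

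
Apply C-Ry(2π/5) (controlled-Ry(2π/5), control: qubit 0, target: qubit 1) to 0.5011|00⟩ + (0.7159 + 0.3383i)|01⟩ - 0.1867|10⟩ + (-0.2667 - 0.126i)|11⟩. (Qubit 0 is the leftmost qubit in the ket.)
0.5011|00⟩ + (0.7159 + 0.3383i)|01⟩ + (0.005719 + 0.07406i)|10⟩ + (-0.3255 - 0.1019i)|11⟩

C-Ry(2π/5) leaves the control-|0⟩ kets |00⟩, |01⟩ unchanged and applies Ry(2π/5) to qubit 1 on the control-|1⟩ pair (|10⟩, |11⟩).
Ry(2π/5) = [[cos(θ/2), −sin(θ/2)], [sin(θ/2), cos(θ/2)]]; θ = 2π/5, cos(θ/2) ≈ 0.809017, sin(θ/2) ≈ 0.587785.
With a = amp(|10⟩) = -0.1867 and b = amp(|11⟩) = (-0.2667 - 0.126i):
new amp(|10⟩) = (0.809017)·a + (-0.587785)·b = (0.005719 + 0.07406i)
new amp(|11⟩) = (0.587785)·a + (0.809017)·b = (-0.3255 - 0.1019i)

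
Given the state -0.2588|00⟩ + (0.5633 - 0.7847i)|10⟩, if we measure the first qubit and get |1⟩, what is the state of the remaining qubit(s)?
(0.5832 - 0.8124i)|0⟩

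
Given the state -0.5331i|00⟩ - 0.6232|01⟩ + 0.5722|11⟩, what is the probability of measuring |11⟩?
0.3274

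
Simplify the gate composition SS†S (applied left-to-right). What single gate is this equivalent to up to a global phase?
S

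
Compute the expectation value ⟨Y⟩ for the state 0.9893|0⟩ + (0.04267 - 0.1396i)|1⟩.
-0.2762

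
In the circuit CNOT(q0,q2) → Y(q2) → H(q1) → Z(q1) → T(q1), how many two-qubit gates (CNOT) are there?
1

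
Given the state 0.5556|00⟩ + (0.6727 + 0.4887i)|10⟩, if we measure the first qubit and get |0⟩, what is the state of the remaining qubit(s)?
|0⟩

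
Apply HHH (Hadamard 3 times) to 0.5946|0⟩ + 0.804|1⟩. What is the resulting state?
0.989|0⟩ - 0.1481|1⟩

H² = I, so H^3 = H: a single Hadamard. With (a, b) = (0.5946, 0.804), H gives ((a + b)/√2, (a − b)/√2) = (0.989, -0.1481).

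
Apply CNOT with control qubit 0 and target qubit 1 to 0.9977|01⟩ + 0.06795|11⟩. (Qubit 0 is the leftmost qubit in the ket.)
0.9977|01⟩ + 0.06795|10⟩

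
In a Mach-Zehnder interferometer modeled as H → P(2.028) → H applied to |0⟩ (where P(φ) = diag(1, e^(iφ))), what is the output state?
(0.2793 + 0.4486i)|0⟩ + (0.7207 - 0.4486i)|1⟩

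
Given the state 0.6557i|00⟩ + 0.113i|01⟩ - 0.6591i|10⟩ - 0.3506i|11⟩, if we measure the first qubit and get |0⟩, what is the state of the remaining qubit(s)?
0.9855i|0⟩ + 0.1698i|1⟩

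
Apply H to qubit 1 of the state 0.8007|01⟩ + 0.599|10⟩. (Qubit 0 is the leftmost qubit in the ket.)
0.5662|00⟩ - 0.5662|01⟩ + 0.4236|10⟩ + 0.4236|11⟩

H on qubit 1 mixes each pair of kets that differ only in qubit 1: amplitudes (a, b) of (|…0…⟩, |…1…⟩) become ((a + b)/√2, (a − b)/√2). Kets absent from the input have amplitude 0.
(|00⟩, |01⟩): (a, b) = (0, 0.8007) → (0.5662, -0.5662)
(|10⟩, |11⟩): (a, b) = (0.599, 0) → (0.4236, 0.4236)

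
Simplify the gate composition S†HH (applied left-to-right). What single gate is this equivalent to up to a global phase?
S†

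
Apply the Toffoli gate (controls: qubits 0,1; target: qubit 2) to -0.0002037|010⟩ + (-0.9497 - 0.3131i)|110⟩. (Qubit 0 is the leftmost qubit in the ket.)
-0.0002037|010⟩ + (-0.9497 - 0.3131i)|111⟩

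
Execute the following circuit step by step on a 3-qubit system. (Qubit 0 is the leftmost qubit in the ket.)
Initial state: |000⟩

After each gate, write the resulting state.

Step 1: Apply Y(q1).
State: i|010⟩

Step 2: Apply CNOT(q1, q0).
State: i|110⟩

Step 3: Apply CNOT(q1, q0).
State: i|010⟩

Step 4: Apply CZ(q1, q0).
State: i|010⟩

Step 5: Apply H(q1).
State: (1/√2)i|000⟩ - (1/√2)i|010⟩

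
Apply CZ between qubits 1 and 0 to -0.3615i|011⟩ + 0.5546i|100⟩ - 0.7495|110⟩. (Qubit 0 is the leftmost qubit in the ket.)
-0.3615i|011⟩ + 0.5546i|100⟩ + 0.7495|110⟩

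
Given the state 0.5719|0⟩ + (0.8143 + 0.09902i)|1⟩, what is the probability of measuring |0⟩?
0.3271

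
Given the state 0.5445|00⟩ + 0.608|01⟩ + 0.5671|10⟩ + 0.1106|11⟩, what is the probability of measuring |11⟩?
0.01223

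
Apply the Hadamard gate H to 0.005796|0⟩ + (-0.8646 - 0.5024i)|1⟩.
(-0.6073 - 0.3553i)|0⟩ + (0.6155 + 0.3553i)|1⟩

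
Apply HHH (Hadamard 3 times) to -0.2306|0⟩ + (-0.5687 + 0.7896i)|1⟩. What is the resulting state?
(-0.5652 + 0.5583i)|0⟩ + (0.2391 - 0.5583i)|1⟩

H² = I, so H^3 = H: a single Hadamard. With (a, b) = (-0.2306, (-0.5687 + 0.7896i)), H gives ((a + b)/√2, (a − b)/√2) = ((-0.5652 + 0.5583i), (0.2391 - 0.5583i)).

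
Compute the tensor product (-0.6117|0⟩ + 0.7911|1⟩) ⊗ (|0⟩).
-0.6117|00⟩ + 0.7911|10⟩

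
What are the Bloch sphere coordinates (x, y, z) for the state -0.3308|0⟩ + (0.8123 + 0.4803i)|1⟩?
(-0.5374, -0.3178, -0.7811)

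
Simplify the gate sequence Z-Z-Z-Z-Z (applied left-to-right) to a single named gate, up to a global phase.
Z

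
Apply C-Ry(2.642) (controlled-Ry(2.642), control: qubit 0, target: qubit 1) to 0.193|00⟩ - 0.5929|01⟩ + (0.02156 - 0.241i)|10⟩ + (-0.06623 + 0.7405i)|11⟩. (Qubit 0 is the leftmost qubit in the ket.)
0.193|00⟩ - 0.5929|01⟩ + (0.0695 - 0.7771i)|10⟩ + (0.004518 - 0.05046i)|11⟩

C-Ry(2.642) leaves the control-|0⟩ kets |00⟩, |01⟩ unchanged and applies Ry(2.642) to qubit 1 on the control-|1⟩ pair (|10⟩, |11⟩).
Ry(2.642) = [[cos(θ/2), −sin(θ/2)], [sin(θ/2), cos(θ/2)]]; θ = 2.642, cos(θ/2) ≈ 0.247207, sin(θ/2) ≈ 0.968963.
With a = amp(|10⟩) = (0.02156 - 0.241i) and b = amp(|11⟩) = (-0.06623 + 0.7405i):
new amp(|10⟩) = (0.247207)·a + (-0.968963)·b = (0.0695 - 0.7771i)
new amp(|11⟩) = (0.968963)·a + (0.247207)·b = (0.004518 - 0.05046i)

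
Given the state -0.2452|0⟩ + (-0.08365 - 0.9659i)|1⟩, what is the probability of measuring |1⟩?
0.94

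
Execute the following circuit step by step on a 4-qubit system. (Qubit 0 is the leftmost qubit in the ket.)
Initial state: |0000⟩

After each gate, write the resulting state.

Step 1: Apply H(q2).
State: 1/√2|0000⟩ + 1/√2|0010⟩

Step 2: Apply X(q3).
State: 1/√2|0001⟩ + 1/√2|0011⟩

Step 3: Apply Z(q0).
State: 1/√2|0001⟩ + 1/√2|0011⟩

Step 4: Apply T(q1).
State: 1/√2|0001⟩ + 1/√2|0011⟩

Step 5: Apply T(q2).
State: 1/√2|0001⟩ + (1/2 + (1/2)i)|0011⟩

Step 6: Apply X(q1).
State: 1/√2|0101⟩ + (1/2 + (1/2)i)|0111⟩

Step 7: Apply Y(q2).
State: (1/2 - (1/2)i)|0101⟩ + (1/√2)i|0111⟩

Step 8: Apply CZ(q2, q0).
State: (1/2 - (1/2)i)|0101⟩ + (1/√2)i|0111⟩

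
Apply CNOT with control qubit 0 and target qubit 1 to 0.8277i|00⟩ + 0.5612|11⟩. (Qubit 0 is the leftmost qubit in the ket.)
0.8277i|00⟩ + 0.5612|10⟩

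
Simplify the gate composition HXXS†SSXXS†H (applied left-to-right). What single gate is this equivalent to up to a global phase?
I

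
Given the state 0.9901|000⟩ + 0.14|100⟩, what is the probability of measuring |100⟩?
0.0196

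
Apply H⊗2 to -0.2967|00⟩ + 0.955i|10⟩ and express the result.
(-0.1484 + 0.4775i)|00⟩ + (-0.1484 + 0.4775i)|01⟩ + (-0.1484 - 0.4775i)|10⟩ + (-0.1484 - 0.4775i)|11⟩

H⊗2 gives amp(|y⟩) = (1/2) Σ_x (−1)^(x·y) amp(|x⟩), where x·y is the number of positions in which both x and y have a 1.
|00⟩: (-0.2967 + 0.955i)/2 = (-0.1484 + 0.4775i)
|01⟩: (-0.2967 + 0.955i)/2 = (-0.1484 + 0.4775i)
|10⟩: (-0.2967 - 0.955i)/2 = (-0.1484 - 0.4775i)
|11⟩: (-0.2967 - 0.955i)/2 = (-0.1484 - 0.4775i)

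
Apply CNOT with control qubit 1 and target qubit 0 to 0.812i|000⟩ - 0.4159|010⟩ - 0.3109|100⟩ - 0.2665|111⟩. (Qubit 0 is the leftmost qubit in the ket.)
0.812i|000⟩ - 0.2665|011⟩ - 0.3109|100⟩ - 0.4159|110⟩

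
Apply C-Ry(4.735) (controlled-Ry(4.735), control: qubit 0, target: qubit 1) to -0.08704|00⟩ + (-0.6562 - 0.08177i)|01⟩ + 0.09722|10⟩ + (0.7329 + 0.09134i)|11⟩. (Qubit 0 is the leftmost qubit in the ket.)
-0.08704|00⟩ + (-0.6562 - 0.08177i)|01⟩ + (-0.5819 - 0.06385i)|10⟩ + (-0.4561 - 0.06531i)|11⟩

C-Ry(4.735) leaves the control-|0⟩ kets |00⟩, |01⟩ unchanged and applies Ry(4.735) to qubit 1 on the control-|1⟩ pair (|10⟩, |11⟩).
Ry(4.735) = [[cos(θ/2), −sin(θ/2)], [sin(θ/2), cos(θ/2)]]; θ = 4.735, cos(θ/2) ≈ -0.715056, sin(θ/2) ≈ 0.699068.
With a = amp(|10⟩) = 0.09722 and b = amp(|11⟩) = (0.7329 + 0.09134i):
new amp(|10⟩) = (-0.715056)·a + (-0.699068)·b = (-0.5819 - 0.06385i)
new amp(|11⟩) = (0.699068)·a + (-0.715056)·b = (-0.4561 - 0.06531i)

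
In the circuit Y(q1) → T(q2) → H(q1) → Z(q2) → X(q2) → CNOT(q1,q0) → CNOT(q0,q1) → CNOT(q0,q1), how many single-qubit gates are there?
5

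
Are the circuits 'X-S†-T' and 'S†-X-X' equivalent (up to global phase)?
No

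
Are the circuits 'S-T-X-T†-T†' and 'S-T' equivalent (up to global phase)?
No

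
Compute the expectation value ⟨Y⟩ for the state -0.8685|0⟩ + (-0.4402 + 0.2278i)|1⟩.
-0.3957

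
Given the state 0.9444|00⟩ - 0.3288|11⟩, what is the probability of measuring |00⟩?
0.8919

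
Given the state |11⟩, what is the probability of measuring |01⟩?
0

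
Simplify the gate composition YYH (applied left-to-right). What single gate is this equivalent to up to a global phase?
H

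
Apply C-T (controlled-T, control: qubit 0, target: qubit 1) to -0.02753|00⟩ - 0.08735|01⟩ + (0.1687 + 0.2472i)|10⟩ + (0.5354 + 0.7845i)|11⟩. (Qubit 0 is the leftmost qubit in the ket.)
-0.02753|00⟩ - 0.08735|01⟩ + (0.1687 + 0.2472i)|10⟩ + (-0.1761 + 0.9333i)|11⟩

C-T leaves the control-|0⟩ kets |00⟩, |01⟩ unchanged and applies T to qubit 1 on the control-|1⟩ pair (|10⟩, |11⟩).
T = [[1, 0], [0, (1/√2 + (1/√2)i)]].
With a = amp(|10⟩) = (0.1687 + 0.2472i) and b = amp(|11⟩) = (0.5354 + 0.7845i):
new amp(|10⟩) = (1)·a = (0.1687 + 0.2472i)
new amp(|11⟩) = (1/√2 + (1/√2)i)·b = (-0.1761 + 0.9333i)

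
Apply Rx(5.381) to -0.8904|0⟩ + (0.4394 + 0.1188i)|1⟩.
(0.8531 - 0.1916i)|0⟩ + (-0.3954 + 0.2813i)|1⟩

Rx(5.381) = [[cos(θ/2), −i·sin(θ/2)], [−i·sin(θ/2), cos(θ/2)]]; θ = 5.381, cos(θ/2) ≈ -0.899971, sin(θ/2) ≈ 0.435949.
With a = amp(|0⟩) = -0.8904 and b = amp(|1⟩) = (0.4394 + 0.1188i):
new amp(|0⟩) = (-0.899971)·a + (-0.435949i)·b = (0.8531 - 0.1916i)
new amp(|1⟩) = (-0.435949i)·a + (-0.899971)·b = (-0.3954 + 0.2813i)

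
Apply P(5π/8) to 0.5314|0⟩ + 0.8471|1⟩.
0.5314|0⟩ + (-0.3242 + 0.7826i)|1⟩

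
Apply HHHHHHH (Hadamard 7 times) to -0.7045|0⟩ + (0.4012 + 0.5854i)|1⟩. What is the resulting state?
(-0.2145 + 0.4139i)|0⟩ + (-0.7818 - 0.4139i)|1⟩

H² = I, so H^7 = H: a single Hadamard. With (a, b) = (-0.7045, (0.4012 + 0.5854i)), H gives ((a + b)/√2, (a − b)/√2) = ((-0.2145 + 0.4139i), (-0.7818 - 0.4139i)).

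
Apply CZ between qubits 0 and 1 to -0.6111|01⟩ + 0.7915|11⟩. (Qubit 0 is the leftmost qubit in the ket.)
-0.6111|01⟩ - 0.7915|11⟩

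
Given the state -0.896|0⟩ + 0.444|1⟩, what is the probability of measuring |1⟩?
0.1971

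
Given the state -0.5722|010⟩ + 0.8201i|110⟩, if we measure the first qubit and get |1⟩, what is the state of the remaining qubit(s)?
i|10⟩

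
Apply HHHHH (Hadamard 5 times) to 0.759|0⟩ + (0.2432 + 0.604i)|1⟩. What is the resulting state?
(0.7087 + 0.4271i)|0⟩ + (0.3647 - 0.4271i)|1⟩

H² = I, so H^5 = H: a single Hadamard. With (a, b) = (0.759, (0.2432 + 0.604i)), H gives ((a + b)/√2, (a − b)/√2) = ((0.7087 + 0.4271i), (0.3647 - 0.4271i)).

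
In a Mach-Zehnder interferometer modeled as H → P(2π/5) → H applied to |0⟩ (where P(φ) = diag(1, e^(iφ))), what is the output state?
(0.6545 + 0.4755i)|0⟩ + (0.3455 - 0.4755i)|1⟩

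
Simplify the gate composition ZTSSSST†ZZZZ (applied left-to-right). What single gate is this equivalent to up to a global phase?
Z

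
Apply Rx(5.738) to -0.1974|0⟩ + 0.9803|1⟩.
(0.1901 - 0.2639i)|0⟩ + (-0.9441 + 0.05315i)|1⟩

Rx(5.738) = [[cos(θ/2), −i·sin(θ/2)], [−i·sin(θ/2), cos(θ/2)]]; θ = 5.738, cos(θ/2) ≈ -0.963076, sin(θ/2) ≈ 0.269229.
With a = amp(|0⟩) = -0.1974 and b = amp(|1⟩) = 0.9803:
new amp(|0⟩) = (-0.963076)·a + (-0.269229i)·b = (0.1901 - 0.2639i)
new amp(|1⟩) = (-0.269229i)·a + (-0.963076)·b = (-0.9441 + 0.05315i)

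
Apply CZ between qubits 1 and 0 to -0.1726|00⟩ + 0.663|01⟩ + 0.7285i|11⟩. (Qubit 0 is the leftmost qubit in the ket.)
-0.1726|00⟩ + 0.663|01⟩ - 0.7285i|11⟩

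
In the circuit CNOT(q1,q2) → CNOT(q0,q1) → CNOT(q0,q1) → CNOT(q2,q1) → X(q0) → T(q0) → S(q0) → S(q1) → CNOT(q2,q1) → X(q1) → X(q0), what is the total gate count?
11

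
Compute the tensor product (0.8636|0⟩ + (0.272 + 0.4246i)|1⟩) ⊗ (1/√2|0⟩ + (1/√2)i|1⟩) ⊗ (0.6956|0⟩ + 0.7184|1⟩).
0.4248|000⟩ + 0.4387|001⟩ + 0.4248i|010⟩ + 0.4387i|011⟩ + (0.1338 + 0.2088i)|100⟩ + (0.1382 + 0.2157i)|101⟩ + (-0.2088 + 0.1338i)|110⟩ + (-0.2157 + 0.1382i)|111⟩

amp(|b₁b₂…⟩) = product of the factor amplitudes for bits b₁, b₂, …; only kets whose every factor amplitude is nonzero survive.
|000⟩: (0.8636)(1/√2)(0.6956) = 0.4248
|001⟩: (0.8636)(1/√2)(0.7184) = 0.4387
|010⟩: (0.8636)((1/√2)i)(0.6956) = 0.4248i
|011⟩: (0.8636)((1/√2)i)(0.7184) = 0.4387i
|100⟩: (0.272 + 0.4246i)(1/√2)(0.6956) = (0.1338 + 0.2088i)
|101⟩: (0.272 + 0.4246i)(1/√2)(0.7184) = (0.1382 + 0.2157i)
|110⟩: (0.272 + 0.4246i)((1/√2)i)(0.6956) = (-0.2088 + 0.1338i)
|111⟩: (0.272 + 0.4246i)((1/√2)i)(0.7184) = (-0.2157 + 0.1382i)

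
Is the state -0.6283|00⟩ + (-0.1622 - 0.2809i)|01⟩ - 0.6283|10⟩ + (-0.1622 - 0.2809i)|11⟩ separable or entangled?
Separable

Writing the state as a|00⟩ + b|01⟩ + c|10⟩ + d|11⟩, it is a product state iff ad − bc = 0.
Here (a, b, c, d) = (-0.6283, (-0.1622 - 0.2809i), -0.6283, (-0.1622 - 0.2809i)): ad − bc = (-0.6283)(-0.1622 - 0.2809i) − (-0.1622 - 0.2809i)(-0.6283) = 0, so the state is separable.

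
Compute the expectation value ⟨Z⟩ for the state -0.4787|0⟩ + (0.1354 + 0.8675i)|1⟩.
-0.5417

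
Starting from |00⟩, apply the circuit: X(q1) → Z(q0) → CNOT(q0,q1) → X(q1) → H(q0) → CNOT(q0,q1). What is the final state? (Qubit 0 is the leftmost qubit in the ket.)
1/√2|00⟩ + 1/√2|11⟩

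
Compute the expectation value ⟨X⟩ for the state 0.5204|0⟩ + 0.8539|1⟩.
0.8887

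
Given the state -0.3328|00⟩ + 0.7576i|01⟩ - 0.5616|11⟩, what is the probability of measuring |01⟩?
0.574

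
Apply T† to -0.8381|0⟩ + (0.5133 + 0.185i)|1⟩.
-0.8381|0⟩ + (0.4938 - 0.2321i)|1⟩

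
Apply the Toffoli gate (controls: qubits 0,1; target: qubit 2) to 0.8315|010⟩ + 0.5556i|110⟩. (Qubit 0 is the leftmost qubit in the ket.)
0.8315|010⟩ + 0.5556i|111⟩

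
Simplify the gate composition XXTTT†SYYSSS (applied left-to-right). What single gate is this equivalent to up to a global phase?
T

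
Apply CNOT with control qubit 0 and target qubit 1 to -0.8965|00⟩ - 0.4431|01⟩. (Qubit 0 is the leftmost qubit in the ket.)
-0.8965|00⟩ - 0.4431|01⟩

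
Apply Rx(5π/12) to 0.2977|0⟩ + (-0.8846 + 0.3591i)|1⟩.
(0.4548 + 0.5385i)|0⟩ + (-0.7018 + 0.1037i)|1⟩

Rx(5π/12) = [[cos(θ/2), −i·sin(θ/2)], [−i·sin(θ/2), cos(θ/2)]]; θ = 5π/12, cos(θ/2) ≈ 0.793353, sin(θ/2) ≈ 0.608761.
With a = amp(|0⟩) = 0.2977 and b = amp(|1⟩) = (-0.8846 + 0.3591i):
new amp(|0⟩) = (0.793353)·a + (-0.608761i)·b = (0.4548 + 0.5385i)
new amp(|1⟩) = (-0.608761i)·a + (0.793353)·b = (-0.7018 + 0.1037i)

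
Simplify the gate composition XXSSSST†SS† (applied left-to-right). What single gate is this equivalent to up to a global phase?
T†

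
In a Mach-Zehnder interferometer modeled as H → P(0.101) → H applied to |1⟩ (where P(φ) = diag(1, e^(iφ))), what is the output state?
(0.002548 - 0.05041i)|0⟩ + (0.9975 + 0.05041i)|1⟩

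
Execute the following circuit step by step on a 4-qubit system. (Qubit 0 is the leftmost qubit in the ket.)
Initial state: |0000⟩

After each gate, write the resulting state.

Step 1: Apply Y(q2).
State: i|0010⟩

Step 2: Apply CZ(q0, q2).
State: i|0010⟩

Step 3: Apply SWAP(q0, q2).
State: i|1000⟩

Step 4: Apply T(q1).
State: i|1000⟩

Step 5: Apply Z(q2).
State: i|1000⟩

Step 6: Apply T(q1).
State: i|1000⟩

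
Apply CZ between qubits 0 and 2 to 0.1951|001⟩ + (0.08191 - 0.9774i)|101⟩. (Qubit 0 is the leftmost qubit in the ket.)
0.1951|001⟩ + (-0.08191 + 0.9774i)|101⟩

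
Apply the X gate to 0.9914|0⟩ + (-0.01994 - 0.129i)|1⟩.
(-0.01994 - 0.129i)|0⟩ + 0.9914|1⟩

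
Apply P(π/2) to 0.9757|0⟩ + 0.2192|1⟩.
0.9757|0⟩ + 0.2192i|1⟩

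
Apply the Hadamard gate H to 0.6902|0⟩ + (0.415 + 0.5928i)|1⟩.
(0.7815 + 0.4192i)|0⟩ + (0.1946 - 0.4192i)|1⟩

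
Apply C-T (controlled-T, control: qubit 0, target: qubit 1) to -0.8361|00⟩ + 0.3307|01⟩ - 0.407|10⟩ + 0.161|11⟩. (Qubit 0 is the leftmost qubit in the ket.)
-0.8361|00⟩ + 0.3307|01⟩ - 0.407|10⟩ + (0.1138 + 0.1138i)|11⟩

C-T leaves the control-|0⟩ kets |00⟩, |01⟩ unchanged and applies T to qubit 1 on the control-|1⟩ pair (|10⟩, |11⟩).
T = [[1, 0], [0, (1/√2 + (1/√2)i)]].
With a = amp(|10⟩) = -0.407 and b = amp(|11⟩) = 0.161:
new amp(|10⟩) = (1)·a = -0.407
new amp(|11⟩) = (1/√2 + (1/√2)i)·b = (0.1138 + 0.1138i)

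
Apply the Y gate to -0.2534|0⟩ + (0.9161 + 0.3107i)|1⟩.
(0.3107 - 0.9161i)|0⟩ - 0.2534i|1⟩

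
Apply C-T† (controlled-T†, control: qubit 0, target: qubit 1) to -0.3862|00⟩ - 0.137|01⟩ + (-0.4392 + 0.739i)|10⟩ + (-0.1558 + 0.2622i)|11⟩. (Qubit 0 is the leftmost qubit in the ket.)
-0.3862|00⟩ - 0.137|01⟩ + (-0.4392 + 0.739i)|10⟩ + (0.07524 + 0.2956i)|11⟩

C-T† leaves the control-|0⟩ kets |00⟩, |01⟩ unchanged and applies T† to qubit 1 on the control-|1⟩ pair (|10⟩, |11⟩).
T† = [[1, 0], [0, (1/√2 - (1/√2)i)]].
With a = amp(|10⟩) = (-0.4392 + 0.739i) and b = amp(|11⟩) = (-0.1558 + 0.2622i):
new amp(|10⟩) = (1)·a = (-0.4392 + 0.739i)
new amp(|11⟩) = (1/√2 - (1/√2)i)·b = (0.07524 + 0.2956i)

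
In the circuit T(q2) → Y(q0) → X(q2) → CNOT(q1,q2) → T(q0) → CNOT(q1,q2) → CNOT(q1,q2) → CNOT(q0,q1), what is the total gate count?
8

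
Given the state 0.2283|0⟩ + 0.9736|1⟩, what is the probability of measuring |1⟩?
0.9479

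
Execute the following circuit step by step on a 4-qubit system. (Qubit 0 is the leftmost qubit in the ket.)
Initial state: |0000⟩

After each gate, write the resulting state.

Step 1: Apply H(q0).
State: 1/√2|0000⟩ + 1/√2|1000⟩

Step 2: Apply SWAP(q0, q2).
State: 1/√2|0000⟩ + 1/√2|0010⟩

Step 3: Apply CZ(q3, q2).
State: 1/√2|0000⟩ + 1/√2|0010⟩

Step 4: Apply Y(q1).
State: (1/√2)i|0100⟩ + (1/√2)i|0110⟩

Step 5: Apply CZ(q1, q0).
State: (1/√2)i|0100⟩ + (1/√2)i|0110⟩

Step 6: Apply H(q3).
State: (1/2)i|0100⟩ + (1/2)i|0101⟩ + (1/2)i|0110⟩ + (1/2)i|0111⟩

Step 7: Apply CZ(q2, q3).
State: (1/2)i|0100⟩ + (1/2)i|0101⟩ + (1/2)i|0110⟩ - (1/2)i|0111⟩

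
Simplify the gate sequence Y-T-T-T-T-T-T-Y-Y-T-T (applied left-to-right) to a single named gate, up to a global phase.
Y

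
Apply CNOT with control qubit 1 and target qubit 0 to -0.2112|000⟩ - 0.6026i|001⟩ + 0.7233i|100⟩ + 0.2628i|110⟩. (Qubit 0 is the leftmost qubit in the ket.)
-0.2112|000⟩ - 0.6026i|001⟩ + 0.2628i|010⟩ + 0.7233i|100⟩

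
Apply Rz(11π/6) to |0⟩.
(-0.9659 - 0.2588i)|0⟩

Rz(11π/6) = [[e^(−iθ/2), 0], [0, e^(iθ/2)]] with e^(±iθ/2) = cos(θ/2) ± i·sin(θ/2); θ = 11π/6, cos(θ/2) ≈ -0.965926, sin(θ/2) ≈ 0.258819.
With a = amp(|0⟩) = 1 and b = amp(|1⟩) = 0:
new amp(|0⟩) = (-0.965926 - 0.258819i)·a = (-0.9659 - 0.2588i)
new amp(|1⟩) = (-0.965926 + 0.258819i)·b = 0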